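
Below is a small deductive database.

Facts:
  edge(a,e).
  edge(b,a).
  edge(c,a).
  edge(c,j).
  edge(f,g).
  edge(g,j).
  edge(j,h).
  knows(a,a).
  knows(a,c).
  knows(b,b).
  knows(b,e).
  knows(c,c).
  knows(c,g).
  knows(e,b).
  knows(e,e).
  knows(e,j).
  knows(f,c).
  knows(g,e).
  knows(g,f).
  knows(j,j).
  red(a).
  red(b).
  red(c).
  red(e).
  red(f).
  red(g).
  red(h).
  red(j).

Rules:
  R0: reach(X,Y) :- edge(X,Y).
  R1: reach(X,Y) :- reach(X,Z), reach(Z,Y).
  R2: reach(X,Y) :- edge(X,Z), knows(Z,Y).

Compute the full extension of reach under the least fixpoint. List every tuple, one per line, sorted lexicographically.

reach(a,a)
reach(a,b)
reach(a,c)
reach(a,e)
reach(a,h)
reach(a,j)
reach(b,a)
reach(b,b)
reach(b,c)
reach(b,e)
reach(b,h)
reach(b,j)
reach(c,a)
reach(c,b)
reach(c,c)
reach(c,e)
reach(c,h)
reach(c,j)
reach(f,e)
reach(f,f)
reach(f,g)
reach(f,h)
reach(f,j)
reach(g,h)
reach(g,j)
reach(j,h)

round 1: derive reach(a,e) via R0 from edge(a,e)
round 1: derive reach(b,a) via R0 from edge(b,a)
round 1: derive reach(c,a) via R0 from edge(c,a)
round 1: derive reach(c,j) via R0 from edge(c,j)
round 1: derive reach(f,g) via R0 from edge(f,g)
round 1: derive reach(g,j) via R0 from edge(g,j)
round 1: derive reach(j,h) via R0 from edge(j,h)
round 1: derive reach(a,b) via R2 from edge(a,e), knows(e,b)
round 1: derive reach(a,j) via R2 from edge(a,e), knows(e,j)
round 1: derive reach(b,c) via R2 from edge(b,a), knows(a,c)
round 1: derive reach(c,c) via R2 from edge(c,a), knows(a,c)
round 1: derive reach(f,e) via R2 from edge(f,g), knows(g,e)
round 1: derive reach(f,f) via R2 from edge(f,g), knows(g,f)
round 2: derive reach(a,a) via R1 from reach(a,b), reach(b,a)
round 2: derive reach(a,c) via R1 from reach(a,b), reach(b,c)
round 2: derive reach(a,h) via R1 from reach(a,j), reach(j,h)
round 2: derive reach(b,b) via R1 from reach(b,a), reach(a,b)
round 2: derive reach(b,e) via R1 from reach(b,a), reach(a,e)
round 2: derive reach(b,j) via R1 from reach(b,a), reach(a,j)
round 2: derive reach(c,b) via R1 from reach(c,a), reach(a,b)
round 2: derive reach(c,e) via R1 from reach(c,a), reach(a,e)
round 2: derive reach(c,h) via R1 from reach(c,j), reach(j,h)
round 2: derive reach(f,j) via R1 from reach(f,g), reach(g,j)
round 2: derive reach(g,h) via R1 from reach(g,j), reach(j,h)
round 3: derive reach(b,h) via R1 from reach(b,a), reach(a,h)
round 3: derive reach(f,h) via R1 from reach(f,g), reach(g,h)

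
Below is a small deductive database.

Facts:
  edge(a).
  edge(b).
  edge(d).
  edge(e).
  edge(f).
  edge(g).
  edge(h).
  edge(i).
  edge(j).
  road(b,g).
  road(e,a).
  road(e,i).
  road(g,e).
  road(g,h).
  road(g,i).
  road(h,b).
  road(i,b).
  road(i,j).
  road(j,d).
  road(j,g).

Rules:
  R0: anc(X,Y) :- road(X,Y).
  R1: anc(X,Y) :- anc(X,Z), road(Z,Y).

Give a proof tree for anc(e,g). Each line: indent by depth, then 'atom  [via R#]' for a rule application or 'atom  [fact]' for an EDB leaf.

round 1: derive anc(b,g) via R0 from road(b,g)
round 1: derive anc(e,a) via R0 from road(e,a)
round 1: derive anc(e,i) via R0 from road(e,i)
round 1: derive anc(g,e) via R0 from road(g,e)
round 1: derive anc(g,h) via R0 from road(g,h)
round 1: derive anc(g,i) via R0 from road(g,i)
round 1: derive anc(h,b) via R0 from road(h,b)
round 1: derive anc(i,b) via R0 from road(i,b)
round 1: derive anc(i,j) via R0 from road(i,j)
round 1: derive anc(j,d) via R0 from road(j,d)
round 1: derive anc(j,g) via R0 from road(j,g)
round 2: derive anc(b,e) via R1 from anc(b,g), road(g,e)
round 2: derive anc(b,h) via R1 from anc(b,g), road(g,h)
round 2: derive anc(b,i) via R1 from anc(b,g), road(g,i)
round 2: derive anc(e,b) via R1 from anc(e,i), road(i,b)
round 2: derive anc(e,j) via R1 from anc(e,i), road(i,j)
round 2: derive anc(g,a) via R1 from anc(g,e), road(e,a)
round 2: derive anc(g,b) via R1 from anc(g,h), road(h,b)
round 2: derive anc(g,j) via R1 from anc(g,i), road(i,j)
round 2: derive anc(h,g) via R1 from anc(h,b), road(b,g)
round 2: derive anc(i,d) via R1 from anc(i,j), road(j,d)
round 2: derive anc(i,g) via R1 from anc(i,b), road(b,g)
round 2: derive anc(j,e) via R1 from anc(j,g), road(g,e)
round 2: derive anc(j,h) via R1 from anc(j,g), road(g,h)
round 2: derive anc(j,i) via R1 from anc(j,g), road(g,i)
round 3: derive anc(b,a) via R1 from anc(b,e), road(e,a)
round 3: derive anc(b,b) via R1 from anc(b,h), road(h,b)
round 3: derive anc(b,j) via R1 from anc(b,i), road(i,j)
round 3: derive anc(e,d) via R1 from anc(e,j), road(j,d)
round 3: derive anc(e,g) via R1 from anc(e,b), road(b,g)
round 3: derive anc(g,d) via R1 from anc(g,j), road(j,d)
round 3: derive anc(g,g) via R1 from anc(g,b), road(b,g)
round 3: derive anc(h,e) via R1 from anc(h,g), road(g,e)
round 3: derive anc(h,h) via R1 from anc(h,g), road(g,h)
round 3: derive anc(h,i) via R1 from anc(h,g), road(g,i)
round 3: derive anc(i,e) via R1 from anc(i,g), road(g,e)
round 3: derive anc(i,h) via R1 from anc(i,g), road(g,h)
round 3: derive anc(i,i) via R1 from anc(i,g), road(g,i)
round 3: derive anc(j,a) via R1 from anc(j,e), road(e,a)
round 3: derive anc(j,b) via R1 from anc(j,h), road(h,b)
round 3: derive anc(j,j) via R1 from anc(j,i), road(i,j)
round 4: derive anc(b,d) via R1 from anc(b,j), road(j,d)
round 4: derive anc(e,e) via R1 from anc(e,g), road(g,e)
round 4: derive anc(e,h) via R1 from anc(e,g), road(g,h)
round 4: derive anc(h,a) via R1 from anc(h,e), road(e,a)
round 4: derive anc(h,j) via R1 from anc(h,i), road(i,j)
round 4: derive anc(i,a) via R1 from anc(i,e), road(e,a)
round 5: derive anc(h,d) via R1 from anc(h,j), road(j,d)

anc(e,g)  [via R1]
  anc(e,b)  [via R1]
    anc(e,i)  [via R0]
      road(e,i)  [fact]
    road(i,b)  [fact]
  road(b,g)  [fact]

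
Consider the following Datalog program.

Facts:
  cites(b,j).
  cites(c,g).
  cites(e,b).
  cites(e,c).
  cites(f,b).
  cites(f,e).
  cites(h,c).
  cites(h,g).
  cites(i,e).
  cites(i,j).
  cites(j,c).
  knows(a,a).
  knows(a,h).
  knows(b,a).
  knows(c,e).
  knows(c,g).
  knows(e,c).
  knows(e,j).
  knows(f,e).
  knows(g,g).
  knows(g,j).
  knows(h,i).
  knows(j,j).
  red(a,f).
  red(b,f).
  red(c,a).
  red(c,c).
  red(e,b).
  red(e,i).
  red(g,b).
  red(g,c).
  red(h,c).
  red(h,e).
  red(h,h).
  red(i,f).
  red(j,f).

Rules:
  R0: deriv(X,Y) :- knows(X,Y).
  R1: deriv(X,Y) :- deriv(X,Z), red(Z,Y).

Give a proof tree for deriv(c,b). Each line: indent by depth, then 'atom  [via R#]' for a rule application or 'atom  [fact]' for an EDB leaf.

round 1: derive deriv(a,a) via R0 from knows(a,a)
round 1: derive deriv(a,h) via R0 from knows(a,h)
round 1: derive deriv(b,a) via R0 from knows(b,a)
round 1: derive deriv(c,e) via R0 from knows(c,e)
round 1: derive deriv(c,g) via R0 from knows(c,g)
round 1: derive deriv(e,c) via R0 from knows(e,c)
round 1: derive deriv(e,j) via R0 from knows(e,j)
round 1: derive deriv(f,e) via R0 from knows(f,e)
round 1: derive deriv(g,g) via R0 from knows(g,g)
round 1: derive deriv(g,j) via R0 from knows(g,j)
round 1: derive deriv(h,i) via R0 from knows(h,i)
round 1: derive deriv(j,j) via R0 from knows(j,j)
round 2: derive deriv(a,c) via R1 from deriv(a,h), red(h,c)
round 2: derive deriv(a,e) via R1 from deriv(a,h), red(h,e)
round 2: derive deriv(a,f) via R1 from deriv(a,a), red(a,f)
round 2: derive deriv(b,f) via R1 from deriv(b,a), red(a,f)
round 2: derive deriv(c,b) via R1 from deriv(c,e), red(e,b)
round 2: derive deriv(c,c) via R1 from deriv(c,g), red(g,c)
round 2: derive deriv(c,i) via R1 from deriv(c,e), red(e,i)
round 2: derive deriv(e,a) via R1 from deriv(e,c), red(c,a)
round 2: derive deriv(e,f) via R1 from deriv(e,j), red(j,f)
round 2: derive deriv(f,b) via R1 from deriv(f,e), red(e,b)
round 2: derive deriv(f,i) via R1 from deriv(f,e), red(e,i)
round 2: derive deriv(g,b) via R1 from deriv(g,g), red(g,b)
round 2: derive deriv(g,c) via R1 from deriv(g,g), red(g,c)
round 2: derive deriv(g,f) via R1 from deriv(g,j), red(j,f)
round 2: derive deriv(h,f) via R1 from deriv(h,i), red(i,f)
round 2: derive deriv(j,f) via R1 from deriv(j,j), red(j,f)
round 3: derive deriv(a,b) via R1 from deriv(a,e), red(e,b)
round 3: derive deriv(a,i) via R1 from deriv(a,e), red(e,i)
round 3: derive deriv(c,a) via R1 from deriv(c,c), red(c,a)
round 3: derive deriv(c,f) via R1 from deriv(c,b), red(b,f)
round 3: derive deriv(f,f) via R1 from deriv(f,b), red(b,f)
round 3: derive deriv(g,a) via R1 from deriv(g,c), red(c,a)

deriv(c,b)  [via R1]
  deriv(c,e)  [via R0]
    knows(c,e)  [fact]
  red(e,b)  [fact]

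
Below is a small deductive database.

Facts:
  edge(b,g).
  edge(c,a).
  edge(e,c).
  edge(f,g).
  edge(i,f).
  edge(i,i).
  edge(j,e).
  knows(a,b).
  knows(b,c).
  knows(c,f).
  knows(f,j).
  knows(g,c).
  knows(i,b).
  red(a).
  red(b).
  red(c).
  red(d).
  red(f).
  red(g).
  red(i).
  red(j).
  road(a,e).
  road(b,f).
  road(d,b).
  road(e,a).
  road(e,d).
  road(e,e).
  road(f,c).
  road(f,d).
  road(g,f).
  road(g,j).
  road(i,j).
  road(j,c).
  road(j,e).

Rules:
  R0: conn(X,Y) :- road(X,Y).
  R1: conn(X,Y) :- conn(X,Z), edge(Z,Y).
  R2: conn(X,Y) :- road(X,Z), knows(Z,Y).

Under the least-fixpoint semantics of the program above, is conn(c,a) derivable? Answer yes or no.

round 1: derive conn(a,e) via R0 from road(a,e)
round 1: derive conn(b,f) via R0 from road(b,f)
round 1: derive conn(d,b) via R0 from road(d,b)
round 1: derive conn(e,a) via R0 from road(e,a)
round 1: derive conn(e,d) via R0 from road(e,d)
round 1: derive conn(e,e) via R0 from road(e,e)
round 1: derive conn(f,c) via R0 from road(f,c)
round 1: derive conn(f,d) via R0 from road(f,d)
round 1: derive conn(g,f) via R0 from road(g,f)
round 1: derive conn(g,j) via R0 from road(g,j)
round 1: derive conn(i,j) via R0 from road(i,j)
round 1: derive conn(j,c) via R0 from road(j,c)
round 1: derive conn(j,e) via R0 from road(j,e)
round 1: derive conn(b,j) via R2 from road(b,f), knows(f,j)
round 1: derive conn(d,c) via R2 from road(d,b), knows(b,c)
round 1: derive conn(e,b) via R2 from road(e,a), knows(a,b)
round 1: derive conn(f,f) via R2 from road(f,c), knows(c,f)
round 1: derive conn(j,f) via R2 from road(j,c), knows(c,f)
round 2: derive conn(a,c) via R1 from conn(a,e), edge(e,c)
round 2: derive conn(b,e) via R1 from conn(b,j), edge(j,e)
round 2: derive conn(b,g) via R1 from conn(b,f), edge(f,g)
round 2: derive conn(d,a) via R1 from conn(d,c), edge(c,a)
round 2: derive conn(d,g) via R1 from conn(d,b), edge(b,g)
round 2: derive conn(e,c) via R1 from conn(e,e), edge(e,c)
round 2: derive conn(e,g) via R1 from conn(e,b), edge(b,g)
round 2: derive conn(f,a) via R1 from conn(f,c), edge(c,a)
round 2: derive conn(f,g) via R1 from conn(f,f), edge(f,g)
round 2: derive conn(g,e) via R1 from conn(g,j), edge(j,e)
round 2: derive conn(g,g) via R1 from conn(g,f), edge(f,g)
round 2: derive conn(i,e) via R1 from conn(i,j), edge(j,e)
round 2: derive conn(j,a) via R1 from conn(j,c), edge(c,a)
round 2: derive conn(j,g) via R1 from conn(j,f), edge(f,g)
round 3: derive conn(a,a) via R1 from conn(a,c), edge(c,a)
round 3: derive conn(b,c) via R1 from conn(b,e), edge(e,c)
round 3: derive conn(g,c) via R1 from conn(g,e), edge(e,c)
round 3: derive conn(i,c) via R1 from conn(i,e), edge(e,c)
round 4: derive conn(b,a) via R1 from conn(b,c), edge(c,a)
round 4: derive conn(g,a) via R1 from conn(g,c), edge(c,a)
round 4: derive conn(i,a) via R1 from conn(i,c), edge(c,a)

no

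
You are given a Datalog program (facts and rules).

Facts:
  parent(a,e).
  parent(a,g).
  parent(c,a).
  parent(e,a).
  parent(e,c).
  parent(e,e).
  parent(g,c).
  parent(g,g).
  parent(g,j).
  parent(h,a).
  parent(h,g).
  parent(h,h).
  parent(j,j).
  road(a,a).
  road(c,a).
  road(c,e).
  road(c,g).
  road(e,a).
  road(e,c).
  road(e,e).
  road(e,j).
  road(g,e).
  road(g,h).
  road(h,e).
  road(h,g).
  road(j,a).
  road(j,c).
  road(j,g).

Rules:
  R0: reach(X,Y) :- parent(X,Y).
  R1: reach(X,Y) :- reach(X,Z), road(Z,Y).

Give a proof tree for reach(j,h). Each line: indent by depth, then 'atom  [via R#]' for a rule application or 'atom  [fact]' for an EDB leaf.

round 1: derive reach(a,e) via R0 from parent(a,e)
round 1: derive reach(a,g) via R0 from parent(a,g)
round 1: derive reach(c,a) via R0 from parent(c,a)
round 1: derive reach(e,a) via R0 from parent(e,a)
round 1: derive reach(e,c) via R0 from parent(e,c)
round 1: derive reach(e,e) via R0 from parent(e,e)
round 1: derive reach(g,c) via R0 from parent(g,c)
round 1: derive reach(g,g) via R0 from parent(g,g)
round 1: derive reach(g,j) via R0 from parent(g,j)
round 1: derive reach(h,a) via R0 from parent(h,a)
round 1: derive reach(h,g) via R0 from parent(h,g)
round 1: derive reach(h,h) via R0 from parent(h,h)
round 1: derive reach(j,j) via R0 from parent(j,j)
round 2: derive reach(a,a) via R1 from reach(a,e), road(e,a)
round 2: derive reach(a,c) via R1 from reach(a,e), road(e,c)
round 2: derive reach(a,h) via R1 from reach(a,g), road(g,h)
round 2: derive reach(a,j) via R1 from reach(a,e), road(e,j)
round 2: derive reach(e,g) via R1 from reach(e,c), road(c,g)
round 2: derive reach(e,j) via R1 from reach(e,e), road(e,j)
round 2: derive reach(g,a) via R1 from reach(g,c), road(c,a)
round 2: derive reach(g,e) via R1 from reach(g,c), road(c,e)
round 2: derive reach(g,h) via R1 from reach(g,g), road(g,h)
round 2: derive reach(h,e) via R1 from reach(h,g), road(g,e)
round 2: derive reach(j,a) via R1 from reach(j,j), road(j,a)
round 2: derive reach(j,c) via R1 from reach(j,j), road(j,c)
round 2: derive reach(j,g) via R1 from reach(j,j), road(j,g)
round 3: derive reach(e,h) via R1 from reach(e,g), road(g,h)
round 3: derive reach(h,c) via R1 from reach(h,e), road(e,c)
round 3: derive reach(h,j) via R1 from reach(h,e), road(e,j)
round 3: derive reach(j,e) via R1 from reach(j,c), road(c,e)
round 3: derive reach(j,h) via R1 from reach(j,g), road(g,h)

reach(j,h)  [via R1]
  reach(j,g)  [via R1]
    reach(j,j)  [via R0]
      parent(j,j)  [fact]
    road(j,g)  [fact]
  road(g,h)  [fact]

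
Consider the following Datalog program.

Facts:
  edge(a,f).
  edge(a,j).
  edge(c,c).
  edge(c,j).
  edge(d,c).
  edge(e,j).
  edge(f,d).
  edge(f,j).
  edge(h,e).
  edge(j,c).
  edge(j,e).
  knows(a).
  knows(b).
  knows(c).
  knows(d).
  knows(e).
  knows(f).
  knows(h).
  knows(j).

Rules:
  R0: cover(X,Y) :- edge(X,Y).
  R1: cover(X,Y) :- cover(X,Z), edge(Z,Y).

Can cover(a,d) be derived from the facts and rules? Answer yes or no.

yes

round 1: derive cover(a,f) via R0 from edge(a,f)
round 1: derive cover(a,j) via R0 from edge(a,j)
round 1: derive cover(c,c) via R0 from edge(c,c)
round 1: derive cover(c,j) via R0 from edge(c,j)
round 1: derive cover(d,c) via R0 from edge(d,c)
round 1: derive cover(e,j) via R0 from edge(e,j)
round 1: derive cover(f,d) via R0 from edge(f,d)
round 1: derive cover(f,j) via R0 from edge(f,j)
round 1: derive cover(h,e) via R0 from edge(h,e)
round 1: derive cover(j,c) via R0 from edge(j,c)
round 1: derive cover(j,e) via R0 from edge(j,e)
round 2: derive cover(a,c) via R1 from cover(a,j), edge(j,c)
round 2: derive cover(a,d) via R1 from cover(a,f), edge(f,d)
round 2: derive cover(a,e) via R1 from cover(a,j), edge(j,e)
round 2: derive cover(c,e) via R1 from cover(c,j), edge(j,e)
round 2: derive cover(d,j) via R1 from cover(d,c), edge(c,j)
round 2: derive cover(e,c) via R1 from cover(e,j), edge(j,c)
round 2: derive cover(e,e) via R1 from cover(e,j), edge(j,e)
round 2: derive cover(f,c) via R1 from cover(f,d), edge(d,c)
round 2: derive cover(f,e) via R1 from cover(f,j), edge(j,e)
round 2: derive cover(h,j) via R1 from cover(h,e), edge(e,j)
round 2: derive cover(j,j) via R1 from cover(j,c), edge(c,j)
round 3: derive cover(d,e) via R1 from cover(d,j), edge(j,e)
round 3: derive cover(h,c) via R1 from cover(h,j), edge(j,c)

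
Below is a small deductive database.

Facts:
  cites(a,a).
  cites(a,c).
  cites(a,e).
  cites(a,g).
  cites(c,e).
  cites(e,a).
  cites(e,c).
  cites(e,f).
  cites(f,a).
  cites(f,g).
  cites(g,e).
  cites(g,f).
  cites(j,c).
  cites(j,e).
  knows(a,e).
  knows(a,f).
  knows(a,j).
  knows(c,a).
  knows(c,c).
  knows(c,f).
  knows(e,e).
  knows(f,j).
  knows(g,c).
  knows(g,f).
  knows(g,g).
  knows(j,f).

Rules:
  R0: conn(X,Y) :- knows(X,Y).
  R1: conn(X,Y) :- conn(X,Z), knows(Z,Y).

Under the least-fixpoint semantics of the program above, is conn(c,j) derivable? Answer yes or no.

yes

round 1: derive conn(a,e) via R0 from knows(a,e)
round 1: derive conn(a,f) via R0 from knows(a,f)
round 1: derive conn(a,j) via R0 from knows(a,j)
round 1: derive conn(c,a) via R0 from knows(c,a)
round 1: derive conn(c,c) via R0 from knows(c,c)
round 1: derive conn(c,f) via R0 from knows(c,f)
round 1: derive conn(e,e) via R0 from knows(e,e)
round 1: derive conn(f,j) via R0 from knows(f,j)
round 1: derive conn(g,c) via R0 from knows(g,c)
round 1: derive conn(g,f) via R0 from knows(g,f)
round 1: derive conn(g,g) via R0 from knows(g,g)
round 1: derive conn(j,f) via R0 from knows(j,f)
round 2: derive conn(c,e) via R1 from conn(c,a), knows(a,e)
round 2: derive conn(c,j) via R1 from conn(c,a), knows(a,j)
round 2: derive conn(f,f) via R1 from conn(f,j), knows(j,f)
round 2: derive conn(g,a) via R1 from conn(g,c), knows(c,a)
round 2: derive conn(g,j) via R1 from conn(g,f), knows(f,j)
round 2: derive conn(j,j) via R1 from conn(j,f), knows(f,j)
round 3: derive conn(g,e) via R1 from conn(g,a), knows(a,e)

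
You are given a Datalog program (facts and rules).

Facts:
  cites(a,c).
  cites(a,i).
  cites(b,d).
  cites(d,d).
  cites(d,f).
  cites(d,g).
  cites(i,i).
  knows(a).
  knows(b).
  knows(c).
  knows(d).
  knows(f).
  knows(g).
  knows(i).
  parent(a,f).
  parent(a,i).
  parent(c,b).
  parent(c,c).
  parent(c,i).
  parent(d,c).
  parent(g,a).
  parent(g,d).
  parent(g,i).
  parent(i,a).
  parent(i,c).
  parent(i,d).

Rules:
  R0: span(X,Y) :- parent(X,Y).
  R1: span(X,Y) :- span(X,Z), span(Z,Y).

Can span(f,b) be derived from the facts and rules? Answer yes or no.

no

round 1: derive span(a,f) via R0 from parent(a,f)
round 1: derive span(a,i) via R0 from parent(a,i)
round 1: derive span(c,b) via R0 from parent(c,b)
round 1: derive span(c,c) via R0 from parent(c,c)
round 1: derive span(c,i) via R0 from parent(c,i)
round 1: derive span(d,c) via R0 from parent(d,c)
round 1: derive span(g,a) via R0 from parent(g,a)
round 1: derive span(g,d) via R0 from parent(g,d)
round 1: derive span(g,i) via R0 from parent(g,i)
round 1: derive span(i,a) via R0 from parent(i,a)
round 1: derive span(i,c) via R0 from parent(i,c)
round 1: derive span(i,d) via R0 from parent(i,d)
round 2: derive span(a,a) via R1 from span(a,i), span(i,a)
round 2: derive span(a,c) via R1 from span(a,i), span(i,c)
round 2: derive span(a,d) via R1 from span(a,i), span(i,d)
round 2: derive span(c,a) via R1 from span(c,i), span(i,a)
round 2: derive span(c,d) via R1 from span(c,i), span(i,d)
round 2: derive span(d,b) via R1 from span(d,c), span(c,b)
round 2: derive span(d,i) via R1 from span(d,c), span(c,i)
round 2: derive span(g,c) via R1 from span(g,d), span(d,c)
round 2: derive span(g,f) via R1 from span(g,a), span(a,f)
round 2: derive span(i,b) via R1 from span(i,c), span(c,b)
round 2: derive span(i,f) via R1 from span(i,a), span(a,f)
round 2: derive span(i,i) via R1 from span(i,a), span(a,i)
round 3: derive span(a,b) via R1 from span(a,c), span(c,b)
round 3: derive span(c,f) via R1 from span(c,a), span(a,f)
round 3: derive span(d,a) via R1 from span(d,c), span(c,a)
round 3: derive span(d,d) via R1 from span(d,c), span(c,d)
round 3: derive span(d,f) via R1 from span(d,i), span(i,f)
round 3: derive span(g,b) via R1 from span(g,c), span(c,b)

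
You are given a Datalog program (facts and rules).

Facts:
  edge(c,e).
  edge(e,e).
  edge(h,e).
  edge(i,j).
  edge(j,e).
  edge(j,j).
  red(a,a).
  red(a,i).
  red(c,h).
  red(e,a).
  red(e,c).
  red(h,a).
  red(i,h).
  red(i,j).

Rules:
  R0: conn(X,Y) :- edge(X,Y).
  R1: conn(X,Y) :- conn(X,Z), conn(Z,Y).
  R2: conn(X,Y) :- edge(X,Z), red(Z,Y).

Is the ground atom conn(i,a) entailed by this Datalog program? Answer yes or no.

yes

round 1: derive conn(c,e) via R0 from edge(c,e)
round 1: derive conn(e,e) via R0 from edge(e,e)
round 1: derive conn(h,e) via R0 from edge(h,e)
round 1: derive conn(i,j) via R0 from edge(i,j)
round 1: derive conn(j,e) via R0 from edge(j,e)
round 1: derive conn(j,j) via R0 from edge(j,j)
round 1: derive conn(c,a) via R2 from edge(c,e), red(e,a)
round 1: derive conn(c,c) via R2 from edge(c,e), red(e,c)
round 1: derive conn(e,a) via R2 from edge(e,e), red(e,a)
round 1: derive conn(e,c) via R2 from edge(e,e), red(e,c)
round 1: derive conn(h,a) via R2 from edge(h,e), red(e,a)
round 1: derive conn(h,c) via R2 from edge(h,e), red(e,c)
round 1: derive conn(j,a) via R2 from edge(j,e), red(e,a)
round 1: derive conn(j,c) via R2 from edge(j,e), red(e,c)
round 2: derive conn(i,a) via R1 from conn(i,j), conn(j,a)
round 2: derive conn(i,c) via R1 from conn(i,j), conn(j,c)
round 2: derive conn(i,e) via R1 from conn(i,j), conn(j,e)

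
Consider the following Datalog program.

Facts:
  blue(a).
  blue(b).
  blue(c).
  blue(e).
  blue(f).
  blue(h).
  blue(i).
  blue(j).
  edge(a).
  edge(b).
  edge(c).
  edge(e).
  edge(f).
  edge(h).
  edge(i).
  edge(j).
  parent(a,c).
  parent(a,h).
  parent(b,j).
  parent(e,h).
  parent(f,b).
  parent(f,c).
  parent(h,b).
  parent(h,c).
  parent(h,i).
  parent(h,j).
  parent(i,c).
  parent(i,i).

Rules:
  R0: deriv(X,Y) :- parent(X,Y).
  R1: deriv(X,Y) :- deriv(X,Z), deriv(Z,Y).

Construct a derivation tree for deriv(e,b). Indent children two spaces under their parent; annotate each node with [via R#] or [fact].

round 1: derive deriv(a,c) via R0 from parent(a,c)
round 1: derive deriv(a,h) via R0 from parent(a,h)
round 1: derive deriv(b,j) via R0 from parent(b,j)
round 1: derive deriv(e,h) via R0 from parent(e,h)
round 1: derive deriv(f,b) via R0 from parent(f,b)
round 1: derive deriv(f,c) via R0 from parent(f,c)
round 1: derive deriv(h,b) via R0 from parent(h,b)
round 1: derive deriv(h,c) via R0 from parent(h,c)
round 1: derive deriv(h,i) via R0 from parent(h,i)
round 1: derive deriv(h,j) via R0 from parent(h,j)
round 1: derive deriv(i,c) via R0 from parent(i,c)
round 1: derive deriv(i,i) via R0 from parent(i,i)
round 2: derive deriv(a,b) via R1 from deriv(a,h), deriv(h,b)
round 2: derive deriv(a,i) via R1 from deriv(a,h), deriv(h,i)
round 2: derive deriv(a,j) via R1 from deriv(a,h), deriv(h,j)
round 2: derive deriv(e,b) via R1 from deriv(e,h), deriv(h,b)
round 2: derive deriv(e,c) via R1 from deriv(e,h), deriv(h,c)
round 2: derive deriv(e,i) via R1 from deriv(e,h), deriv(h,i)
round 2: derive deriv(e,j) via R1 from deriv(e,h), deriv(h,j)
round 2: derive deriv(f,j) via R1 from deriv(f,b), deriv(b,j)

deriv(e,b)  [via R1]
  deriv(e,h)  [via R0]
    parent(e,h)  [fact]
  deriv(h,b)  [via R0]
    parent(h,b)  [fact]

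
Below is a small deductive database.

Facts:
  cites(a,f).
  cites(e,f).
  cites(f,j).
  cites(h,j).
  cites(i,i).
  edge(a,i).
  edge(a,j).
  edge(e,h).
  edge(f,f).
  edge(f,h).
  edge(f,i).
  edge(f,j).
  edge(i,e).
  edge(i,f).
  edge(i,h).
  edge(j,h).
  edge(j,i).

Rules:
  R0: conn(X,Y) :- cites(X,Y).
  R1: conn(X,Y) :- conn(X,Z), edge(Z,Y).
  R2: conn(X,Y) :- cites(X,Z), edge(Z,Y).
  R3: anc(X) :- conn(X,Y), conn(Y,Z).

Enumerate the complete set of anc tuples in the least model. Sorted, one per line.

round 1: derive conn(a,f) via R0 from cites(a,f)
round 1: derive conn(e,f) via R0 from cites(e,f)
round 1: derive conn(f,j) via R0 from cites(f,j)
round 1: derive conn(h,j) via R0 from cites(h,j)
round 1: derive conn(i,i) via R0 from cites(i,i)
round 1: derive conn(a,h) via R2 from cites(a,f), edge(f,h)
round 1: derive conn(a,i) via R2 from cites(a,f), edge(f,i)
round 1: derive conn(a,j) via R2 from cites(a,f), edge(f,j)
round 1: derive conn(e,h) via R2 from cites(e,f), edge(f,h)
round 1: derive conn(e,i) via R2 from cites(e,f), edge(f,i)
round 1: derive conn(e,j) via R2 from cites(e,f), edge(f,j)
round 1: derive conn(f,h) via R2 from cites(f,j), edge(j,h)
round 1: derive conn(f,i) via R2 from cites(f,j), edge(j,i)
round 1: derive conn(h,h) via R2 from cites(h,j), edge(j,h)
round 1: derive conn(h,i) via R2 from cites(h,j), edge(j,i)
round 1: derive conn(i,e) via R2 from cites(i,i), edge(i,e)
round 1: derive conn(i,f) via R2 from cites(i,i), edge(i,f)
round 1: derive conn(i,h) via R2 from cites(i,i), edge(i,h)
round 2: derive conn(a,e) via R1 from conn(a,i), edge(i,e)
round 2: derive conn(e,e) via R1 from conn(e,i), edge(i,e)
round 2: derive conn(f,e) via R1 from conn(f,i), edge(i,e)
round 2: derive conn(f,f) via R1 from conn(f,i), edge(i,f)
round 2: derive conn(h,e) via R1 from conn(h,i), edge(i,e)
round 2: derive conn(h,f) via R1 from conn(h,i), edge(i,f)
round 2: derive conn(i,j) via R1 from conn(i,f), edge(f,j)
round 2: derive anc(a) via R3 from conn(a,f), conn(f,h)
round 2: derive anc(e) via R3 from conn(e,f), conn(f,h)
round 2: derive anc(f) via R3 from conn(f,h), conn(h,h)
round 2: derive anc(h) via R3 from conn(h,h), conn(h,h)
round 2: derive anc(i) via R3 from conn(i,e), conn(e,f)

anc(a)
anc(e)
anc(f)
anc(h)
anc(i)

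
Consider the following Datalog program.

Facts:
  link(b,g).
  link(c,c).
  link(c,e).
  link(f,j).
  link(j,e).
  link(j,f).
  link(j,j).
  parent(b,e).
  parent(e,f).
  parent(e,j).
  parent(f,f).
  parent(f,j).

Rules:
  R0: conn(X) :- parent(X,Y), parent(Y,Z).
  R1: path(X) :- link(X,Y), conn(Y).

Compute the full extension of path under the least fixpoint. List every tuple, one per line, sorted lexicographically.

path(c)
path(j)

round 1: derive conn(b) via R0 from parent(b,e), parent(e,f)
round 1: derive conn(e) via R0 from parent(e,f), parent(f,f)
round 1: derive conn(f) via R0 from parent(f,f), parent(f,f)
round 2: derive path(c) via R1 from link(c,e), conn(e)
round 2: derive path(j) via R1 from link(j,e), conn(e)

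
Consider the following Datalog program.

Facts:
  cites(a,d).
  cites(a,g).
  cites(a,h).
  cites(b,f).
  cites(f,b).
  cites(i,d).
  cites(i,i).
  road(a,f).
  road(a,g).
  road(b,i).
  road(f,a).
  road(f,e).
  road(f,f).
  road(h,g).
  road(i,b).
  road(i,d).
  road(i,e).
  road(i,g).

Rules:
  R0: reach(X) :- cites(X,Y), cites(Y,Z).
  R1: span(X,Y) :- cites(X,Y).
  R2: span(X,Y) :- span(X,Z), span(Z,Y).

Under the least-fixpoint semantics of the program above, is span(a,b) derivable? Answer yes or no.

no

round 1: derive span(a,d) via R1 from cites(a,d)
round 1: derive span(a,g) via R1 from cites(a,g)
round 1: derive span(a,h) via R1 from cites(a,h)
round 1: derive span(b,f) via R1 from cites(b,f)
round 1: derive span(f,b) via R1 from cites(f,b)
round 1: derive span(i,d) via R1 from cites(i,d)
round 1: derive span(i,i) via R1 from cites(i,i)
round 2: derive span(b,b) via R2 from span(b,f), span(f,b)
round 2: derive span(f,f) via R2 from span(f,b), span(b,f)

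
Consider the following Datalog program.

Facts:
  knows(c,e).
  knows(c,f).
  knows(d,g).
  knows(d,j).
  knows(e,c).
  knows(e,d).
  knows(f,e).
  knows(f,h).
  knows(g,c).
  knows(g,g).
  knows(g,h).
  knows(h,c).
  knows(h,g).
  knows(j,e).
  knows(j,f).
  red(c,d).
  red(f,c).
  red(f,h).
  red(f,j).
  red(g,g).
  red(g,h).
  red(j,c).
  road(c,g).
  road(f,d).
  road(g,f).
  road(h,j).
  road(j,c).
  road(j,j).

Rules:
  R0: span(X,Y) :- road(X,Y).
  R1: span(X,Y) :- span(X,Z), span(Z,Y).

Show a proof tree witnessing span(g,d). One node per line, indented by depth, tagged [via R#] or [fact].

round 1: derive span(c,g) via R0 from road(c,g)
round 1: derive span(f,d) via R0 from road(f,d)
round 1: derive span(g,f) via R0 from road(g,f)
round 1: derive span(h,j) via R0 from road(h,j)
round 1: derive span(j,c) via R0 from road(j,c)
round 1: derive span(j,j) via R0 from road(j,j)
round 2: derive span(c,f) via R1 from span(c,g), span(g,f)
round 2: derive span(g,d) via R1 from span(g,f), span(f,d)
round 2: derive span(h,c) via R1 from span(h,j), span(j,c)
round 2: derive span(j,g) via R1 from span(j,c), span(c,g)
round 3: derive span(c,d) via R1 from span(c,f), span(f,d)
round 3: derive span(h,f) via R1 from span(h,c), span(c,f)
round 3: derive span(h,g) via R1 from span(h,c), span(c,g)
round 3: derive span(j,d) via R1 from span(j,g), span(g,d)
round 3: derive span(j,f) via R1 from span(j,c), span(c,f)
round 4: derive span(h,d) via R1 from span(h,c), span(c,d)

span(g,d)  [via R1]
  span(g,f)  [via R0]
    road(g,f)  [fact]
  span(f,d)  [via R0]
    road(f,d)  [fact]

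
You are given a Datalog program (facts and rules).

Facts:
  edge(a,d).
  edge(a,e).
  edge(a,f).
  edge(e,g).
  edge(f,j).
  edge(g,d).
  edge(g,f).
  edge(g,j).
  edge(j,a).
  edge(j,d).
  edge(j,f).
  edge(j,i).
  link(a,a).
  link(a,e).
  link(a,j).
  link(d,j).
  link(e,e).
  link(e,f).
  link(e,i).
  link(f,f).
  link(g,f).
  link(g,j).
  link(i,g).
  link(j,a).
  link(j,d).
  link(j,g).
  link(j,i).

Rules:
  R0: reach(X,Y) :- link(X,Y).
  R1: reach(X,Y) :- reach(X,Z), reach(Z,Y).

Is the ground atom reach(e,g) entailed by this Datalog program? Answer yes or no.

round 1: derive reach(a,a) via R0 from link(a,a)
round 1: derive reach(a,e) via R0 from link(a,e)
round 1: derive reach(a,j) via R0 from link(a,j)
round 1: derive reach(d,j) via R0 from link(d,j)
round 1: derive reach(e,e) via R0 from link(e,e)
round 1: derive reach(e,f) via R0 from link(e,f)
round 1: derive reach(e,i) via R0 from link(e,i)
round 1: derive reach(f,f) via R0 from link(f,f)
round 1: derive reach(g,f) via R0 from link(g,f)
round 1: derive reach(g,j) via R0 from link(g,j)
round 1: derive reach(i,g) via R0 from link(i,g)
round 1: derive reach(j,a) via R0 from link(j,a)
round 1: derive reach(j,d) via R0 from link(j,d)
round 1: derive reach(j,g) via R0 from link(j,g)
round 1: derive reach(j,i) via R0 from link(j,i)
round 2: derive reach(a,d) via R1 from reach(a,j), reach(j,d)
round 2: derive reach(a,f) via R1 from reach(a,e), reach(e,f)
round 2: derive reach(a,g) via R1 from reach(a,j), reach(j,g)
round 2: derive reach(a,i) via R1 from reach(a,e), reach(e,i)
round 2: derive reach(d,a) via R1 from reach(d,j), reach(j,a)
round 2: derive reach(d,d) via R1 from reach(d,j), reach(j,d)
round 2: derive reach(d,g) via R1 from reach(d,j), reach(j,g)
round 2: derive reach(d,i) via R1 from reach(d,j), reach(j,i)
round 2: derive reach(e,g) via R1 from reach(e,i), reach(i,g)
round 2: derive reach(g,a) via R1 from reach(g,j), reach(j,a)
round 2: derive reach(g,d) via R1 from reach(g,j), reach(j,d)
round 2: derive reach(g,g) via R1 from reach(g,j), reach(j,g)
round 2: derive reach(g,i) via R1 from reach(g,j), reach(j,i)
round 2: derive reach(i,f) via R1 from reach(i,g), reach(g,f)
round 2: derive reach(i,j) via R1 from reach(i,g), reach(g,j)
round 2: derive reach(j,e) via R1 from reach(j,a), reach(a,e)
round 2: derive reach(j,f) via R1 from reach(j,g), reach(g,f)
round 2: derive reach(j,j) via R1 from reach(j,a), reach(a,j)
round 3: derive reach(d,e) via R1 from reach(d,a), reach(a,e)
round 3: derive reach(d,f) via R1 from reach(d,a), reach(a,f)
round 3: derive reach(e,a) via R1 from reach(e,g), reach(g,a)
round 3: derive reach(e,d) via R1 from reach(e,g), reach(g,d)
round 3: derive reach(e,j) via R1 from reach(e,g), reach(g,j)
round 3: derive reach(g,e) via R1 from reach(g,a), reach(a,e)
round 3: derive reach(i,a) via R1 from reach(i,g), reach(g,a)
round 3: derive reach(i,d) via R1 from reach(i,g), reach(g,d)
round 3: derive reach(i,e) via R1 from reach(i,j), reach(j,e)
round 3: derive reach(i,i) via R1 from reach(i,g), reach(g,i)

yes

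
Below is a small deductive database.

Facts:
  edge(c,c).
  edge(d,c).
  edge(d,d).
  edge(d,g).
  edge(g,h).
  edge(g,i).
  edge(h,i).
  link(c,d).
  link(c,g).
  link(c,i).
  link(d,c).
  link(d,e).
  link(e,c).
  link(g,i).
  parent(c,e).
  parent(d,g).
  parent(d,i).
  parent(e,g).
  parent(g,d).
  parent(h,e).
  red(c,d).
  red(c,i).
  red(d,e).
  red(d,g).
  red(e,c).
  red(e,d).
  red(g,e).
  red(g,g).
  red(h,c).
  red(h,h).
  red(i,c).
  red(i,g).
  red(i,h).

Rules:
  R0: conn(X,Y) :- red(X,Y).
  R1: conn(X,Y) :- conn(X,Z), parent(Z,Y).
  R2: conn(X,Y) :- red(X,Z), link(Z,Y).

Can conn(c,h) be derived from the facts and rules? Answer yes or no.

no

round 1: derive conn(c,d) via R0 from red(c,d)
round 1: derive conn(c,i) via R0 from red(c,i)
round 1: derive conn(d,e) via R0 from red(d,e)
round 1: derive conn(d,g) via R0 from red(d,g)
round 1: derive conn(e,c) via R0 from red(e,c)
round 1: derive conn(e,d) via R0 from red(e,d)
round 1: derive conn(g,e) via R0 from red(g,e)
round 1: derive conn(g,g) via R0 from red(g,g)
round 1: derive conn(h,c) via R0 from red(h,c)
round 1: derive conn(h,h) via R0 from red(h,h)
round 1: derive conn(i,c) via R0 from red(i,c)
round 1: derive conn(i,g) via R0 from red(i,g)
round 1: derive conn(i,h) via R0 from red(i,h)
round 1: derive conn(c,c) via R2 from red(c,d), link(d,c)
round 1: derive conn(c,e) via R2 from red(c,d), link(d,e)
round 1: derive conn(d,c) via R2 from red(d,e), link(e,c)
round 1: derive conn(d,i) via R2 from red(d,g), link(g,i)
round 1: derive conn(e,e) via R2 from red(e,d), link(d,e)
round 1: derive conn(e,g) via R2 from red(e,c), link(c,g)
round 1: derive conn(e,i) via R2 from red(e,c), link(c,i)
round 1: derive conn(g,c) via R2 from red(g,e), link(e,c)
round 1: derive conn(g,i) via R2 from red(g,g), link(g,i)
round 1: derive conn(h,d) via R2 from red(h,c), link(c,d)
round 1: derive conn(h,g) via R2 from red(h,c), link(c,g)
round 1: derive conn(h,i) via R2 from red(h,c), link(c,i)
round 1: derive conn(i,d) via R2 from red(i,c), link(c,d)
round 1: derive conn(i,i) via R2 from red(i,c), link(c,i)
round 2: derive conn(c,g) via R1 from conn(c,d), parent(d,g)
round 2: derive conn(d,d) via R1 from conn(d,g), parent(g,d)
round 2: derive conn(g,d) via R1 from conn(g,g), parent(g,d)
round 2: derive conn(h,e) via R1 from conn(h,c), parent(c,e)
round 2: derive conn(i,e) via R1 from conn(i,c), parent(c,e)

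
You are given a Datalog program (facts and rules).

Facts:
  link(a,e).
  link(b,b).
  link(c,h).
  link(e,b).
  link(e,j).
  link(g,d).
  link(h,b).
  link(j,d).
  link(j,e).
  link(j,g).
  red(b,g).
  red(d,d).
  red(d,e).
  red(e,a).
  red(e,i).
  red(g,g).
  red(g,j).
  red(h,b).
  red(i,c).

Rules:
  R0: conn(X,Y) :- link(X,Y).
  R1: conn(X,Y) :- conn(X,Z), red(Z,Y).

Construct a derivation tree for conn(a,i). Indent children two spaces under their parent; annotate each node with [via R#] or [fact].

round 1: derive conn(a,e) via R0 from link(a,e)
round 1: derive conn(b,b) via R0 from link(b,b)
round 1: derive conn(c,h) via R0 from link(c,h)
round 1: derive conn(e,b) via R0 from link(e,b)
round 1: derive conn(e,j) via R0 from link(e,j)
round 1: derive conn(g,d) via R0 from link(g,d)
round 1: derive conn(h,b) via R0 from link(h,b)
round 1: derive conn(j,d) via R0 from link(j,d)
round 1: derive conn(j,e) via R0 from link(j,e)
round 1: derive conn(j,g) via R0 from link(j,g)
round 2: derive conn(a,a) via R1 from conn(a,e), red(e,a)
round 2: derive conn(a,i) via R1 from conn(a,e), red(e,i)
round 2: derive conn(b,g) via R1 from conn(b,b), red(b,g)
round 2: derive conn(c,b) via R1 from conn(c,h), red(h,b)
round 2: derive conn(e,g) via R1 from conn(e,b), red(b,g)
round 2: derive conn(g,e) via R1 from conn(g,d), red(d,e)
round 2: derive conn(h,g) via R1 from conn(h,b), red(b,g)
round 2: derive conn(j,a) via R1 from conn(j,e), red(e,a)
round 2: derive conn(j,i) via R1 from conn(j,e), red(e,i)
round 2: derive conn(j,j) via R1 from conn(j,g), red(g,j)
round 3: derive conn(a,c) via R1 from conn(a,i), red(i,c)
round 3: derive conn(b,j) via R1 from conn(b,g), red(g,j)
round 3: derive conn(c,g) via R1 from conn(c,b), red(b,g)
round 3: derive conn(g,a) via R1 from conn(g,e), red(e,a)
round 3: derive conn(g,i) via R1 from conn(g,e), red(e,i)
round 3: derive conn(h,j) via R1 from conn(h,g), red(g,j)
round 3: derive conn(j,c) via R1 from conn(j,i), red(i,c)
round 4: derive conn(c,j) via R1 from conn(c,g), red(g,j)
round 4: derive conn(g,c) via R1 from conn(g,i), red(i,c)

conn(a,i)  [via R1]
  conn(a,e)  [via R0]
    link(a,e)  [fact]
  red(e,i)  [fact]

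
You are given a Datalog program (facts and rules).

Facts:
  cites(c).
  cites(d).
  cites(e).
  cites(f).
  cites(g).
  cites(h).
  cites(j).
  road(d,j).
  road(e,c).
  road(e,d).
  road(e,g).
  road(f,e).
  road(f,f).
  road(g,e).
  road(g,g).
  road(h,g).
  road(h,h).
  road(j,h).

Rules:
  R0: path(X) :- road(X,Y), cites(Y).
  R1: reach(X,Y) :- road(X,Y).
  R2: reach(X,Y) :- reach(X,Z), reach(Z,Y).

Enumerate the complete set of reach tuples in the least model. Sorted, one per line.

round 1: derive reach(d,j) via R1 from road(d,j)
round 1: derive reach(e,c) via R1 from road(e,c)
round 1: derive reach(e,d) via R1 from road(e,d)
round 1: derive reach(e,g) via R1 from road(e,g)
round 1: derive reach(f,e) via R1 from road(f,e)
round 1: derive reach(f,f) via R1 from road(f,f)
round 1: derive reach(g,e) via R1 from road(g,e)
round 1: derive reach(g,g) via R1 from road(g,g)
round 1: derive reach(h,g) via R1 from road(h,g)
round 1: derive reach(h,h) via R1 from road(h,h)
round 1: derive reach(j,h) via R1 from road(j,h)
round 2: derive reach(d,h) via R2 from reach(d,j), reach(j,h)
round 2: derive reach(e,e) via R2 from reach(e,g), reach(g,e)
round 2: derive reach(e,j) via R2 from reach(e,d), reach(d,j)
round 2: derive reach(f,c) via R2 from reach(f,e), reach(e,c)
round 2: derive reach(f,d) via R2 from reach(f,e), reach(e,d)
round 2: derive reach(f,g) via R2 from reach(f,e), reach(e,g)
round 2: derive reach(g,c) via R2 from reach(g,e), reach(e,c)
round 2: derive reach(g,d) via R2 from reach(g,e), reach(e,d)
round 2: derive reach(h,e) via R2 from reach(h,g), reach(g,e)
round 2: derive reach(j,g) via R2 from reach(j,h), reach(h,g)
round 3: derive reach(d,e) via R2 from reach(d,h), reach(h,e)
round 3: derive reach(d,g) via R2 from reach(d,h), reach(h,g)
round 3: derive reach(e,h) via R2 from reach(e,d), reach(d,h)
round 3: derive reach(f,h) via R2 from reach(f,d), reach(d,h)
round 3: derive reach(f,j) via R2 from reach(f,d), reach(d,j)
round 3: derive reach(g,h) via R2 from reach(g,d), reach(d,h)
round 3: derive reach(g,j) via R2 from reach(g,d), reach(d,j)
round 3: derive reach(h,c) via R2 from reach(h,e), reach(e,c)
round 3: derive reach(h,d) via R2 from reach(h,e), reach(e,d)
round 3: derive reach(h,j) via R2 from reach(h,e), reach(e,j)
round 3: derive reach(j,c) via R2 from reach(j,g), reach(g,c)
round 3: derive reach(j,d) via R2 from reach(j,g), reach(g,d)
round 3: derive reach(j,e) via R2 from reach(j,g), reach(g,e)
round 4: derive reach(d,c) via R2 from reach(d,e), reach(e,c)
round 4: derive reach(d,d) via R2 from reach(d,e), reach(e,d)
round 4: derive reach(j,j) via R2 from reach(j,d), reach(d,j)

reach(d,c)
reach(d,d)
reach(d,e)
reach(d,g)
reach(d,h)
reach(d,j)
reach(e,c)
reach(e,d)
reach(e,e)
reach(e,g)
reach(e,h)
reach(e,j)
reach(f,c)
reach(f,d)
reach(f,e)
reach(f,f)
reach(f,g)
reach(f,h)
reach(f,j)
reach(g,c)
reach(g,d)
reach(g,e)
reach(g,g)
reach(g,h)
reach(g,j)
reach(h,c)
reach(h,d)
reach(h,e)
reach(h,g)
reach(h,h)
reach(h,j)
reach(j,c)
reach(j,d)
reach(j,e)
reach(j,g)
reach(j,h)
reach(j,j)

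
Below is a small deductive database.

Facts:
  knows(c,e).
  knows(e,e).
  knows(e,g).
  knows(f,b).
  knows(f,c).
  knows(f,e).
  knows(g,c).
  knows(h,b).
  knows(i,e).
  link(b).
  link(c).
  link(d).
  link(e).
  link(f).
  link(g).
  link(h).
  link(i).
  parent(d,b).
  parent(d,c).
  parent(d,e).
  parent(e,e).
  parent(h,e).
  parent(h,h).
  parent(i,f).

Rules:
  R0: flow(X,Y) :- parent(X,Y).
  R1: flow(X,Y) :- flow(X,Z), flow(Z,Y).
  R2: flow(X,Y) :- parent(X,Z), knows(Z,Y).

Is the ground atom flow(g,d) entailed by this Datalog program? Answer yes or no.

no

round 1: derive flow(d,b) via R0 from parent(d,b)
round 1: derive flow(d,c) via R0 from parent(d,c)
round 1: derive flow(d,e) via R0 from parent(d,e)
round 1: derive flow(e,e) via R0 from parent(e,e)
round 1: derive flow(h,e) via R0 from parent(h,e)
round 1: derive flow(h,h) via R0 from parent(h,h)
round 1: derive flow(i,f) via R0 from parent(i,f)
round 1: derive flow(d,g) via R2 from parent(d,e), knows(e,g)
round 1: derive flow(e,g) via R2 from parent(e,e), knows(e,g)
round 1: derive flow(h,b) via R2 from parent(h,h), knows(h,b)
round 1: derive flow(h,g) via R2 from parent(h,e), knows(e,g)
round 1: derive flow(i,b) via R2 from parent(i,f), knows(f,b)
round 1: derive flow(i,c) via R2 from parent(i,f), knows(f,c)
round 1: derive flow(i,e) via R2 from parent(i,f), knows(f,e)
round 2: derive flow(i,g) via R1 from flow(i,e), flow(e,g)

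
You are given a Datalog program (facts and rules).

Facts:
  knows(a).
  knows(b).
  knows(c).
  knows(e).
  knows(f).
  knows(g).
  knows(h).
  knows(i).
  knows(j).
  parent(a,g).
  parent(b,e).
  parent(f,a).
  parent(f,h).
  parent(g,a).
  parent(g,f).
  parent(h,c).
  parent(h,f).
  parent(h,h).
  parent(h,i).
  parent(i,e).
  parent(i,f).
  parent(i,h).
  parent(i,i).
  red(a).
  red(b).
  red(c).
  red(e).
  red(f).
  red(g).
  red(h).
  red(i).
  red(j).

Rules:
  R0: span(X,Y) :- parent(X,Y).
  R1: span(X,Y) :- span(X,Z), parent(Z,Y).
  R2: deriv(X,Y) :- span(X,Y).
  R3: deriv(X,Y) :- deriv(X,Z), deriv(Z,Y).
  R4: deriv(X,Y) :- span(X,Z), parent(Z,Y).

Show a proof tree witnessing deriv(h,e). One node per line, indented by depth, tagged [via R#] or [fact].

deriv(h,e)  [via R4]
  span(h,i)  [via R0]
    parent(h,i)  [fact]
  parent(i,e)  [fact]

round 1: derive span(a,g) via R0 from parent(a,g)
round 1: derive span(b,e) via R0 from parent(b,e)
round 1: derive span(f,a) via R0 from parent(f,a)
round 1: derive span(f,h) via R0 from parent(f,h)
round 1: derive span(g,a) via R0 from parent(g,a)
round 1: derive span(g,f) via R0 from parent(g,f)
round 1: derive span(h,c) via R0 from parent(h,c)
round 1: derive span(h,f) via R0 from parent(h,f)
round 1: derive span(h,h) via R0 from parent(h,h)
round 1: derive span(h,i) via R0 from parent(h,i)
round 1: derive span(i,e) via R0 from parent(i,e)
round 1: derive span(i,f) via R0 from parent(i,f)
round 1: derive span(i,h) via R0 from parent(i,h)
round 1: derive span(i,i) via R0 from parent(i,i)
round 2: derive span(a,a) via R1 from span(a,g), parent(g,a)
round 2: derive span(a,f) via R1 from span(a,g), parent(g,f)
round 2: derive span(f,c) via R1 from span(f,h), parent(h,c)
round 2: derive span(f,f) via R1 from span(f,h), parent(h,f)
round 2: derive span(f,g) via R1 from span(f,a), parent(a,g)
round 2: derive span(f,i) via R1 from span(f,h), parent(h,i)
round 2: derive span(g,g) via R1 from span(g,a), parent(a,g)
round 2: derive span(g,h) via R1 from span(g,f), parent(f,h)
round 2: derive span(h,a) via R1 from span(h,f), parent(f,a)
round 2: derive span(h,e) via R1 from span(h,i), parent(i,e)
round 2: derive span(i,a) via R1 from span(i,f), parent(f,a)
round 2: derive span(i,c) via R1 from span(i,h), parent(h,c)
round 2: derive deriv(a,g) via R2 from span(a,g)
round 2: derive deriv(b,e) via R2 from span(b,e)
round 2: derive deriv(f,a) via R2 from span(f,a)
round 2: derive deriv(f,h) via R2 from span(f,h)
round 2: derive deriv(g,a) via R2 from span(g,a)
round 2: derive deriv(g,f) via R2 from span(g,f)
round 2: derive deriv(h,c) via R2 from span(h,c)
round 2: derive deriv(h,f) via R2 from span(h,f)
round 2: derive deriv(h,h) via R2 from span(h,h)
round 2: derive deriv(h,i) via R2 from span(h,i)
round 2: derive deriv(i,e) via R2 from span(i,e)
round 2: derive deriv(i,f) via R2 from span(i,f)
round 2: derive deriv(i,h) via R2 from span(i,h)
round 2: derive deriv(i,i) via R2 from span(i,i)
round 2: derive deriv(a,a) via R4 from span(a,g), parent(g,a)
round 2: derive deriv(a,f) via R4 from span(a,g), parent(g,f)
round 2: derive deriv(f,c) via R4 from span(f,h), parent(h,c)
round 2: derive deriv(f,f) via R4 from span(f,h), parent(h,f)
round 2: derive deriv(f,g) via R4 from span(f,a), parent(a,g)
round 2: derive deriv(f,i) via R4 from span(f,h), parent(h,i)
round 2: derive deriv(g,g) via R4 from span(g,a), parent(a,g)
round 2: derive deriv(g,h) via R4 from span(g,f), parent(f,h)
round 2: derive deriv(h,a) via R4 from span(h,f), parent(f,a)
round 2: derive deriv(h,e) via R4 from span(h,i), parent(i,e)
round 2: derive deriv(i,a) via R4 from span(i,f), parent(f,a)
round 2: derive deriv(i,c) via R4 from span(i,h), parent(h,c)
round 3: derive span(a,h) via R1 from span(a,f), parent(f,h)
round 3: derive span(f,e) via R1 from span(f,i), parent(i,e)
round 3: derive span(g,c) via R1 from span(g,h), parent(h,c)
round 3: derive span(g,i) via R1 from span(g,h), parent(h,i)
round 3: derive span(h,g) via R1 from span(h,a), parent(a,g)
round 3: derive span(i,g) via R1 from span(i,a), parent(a,g)
round 3: derive deriv(a,c) via R3 from deriv(a,f), deriv(f,c)
round 3: derive deriv(a,h) via R3 from deriv(a,f), deriv(f,h)
round 3: derive deriv(a,i) via R3 from deriv(a,f), deriv(f,i)
round 3: derive deriv(f,e) via R3 from deriv(f,h), deriv(h,e)
round 3: derive deriv(g,c) via R3 from deriv(g,f), deriv(f,c)
round 3: derive deriv(g,e) via R3 from deriv(g,h), deriv(h,e)
round 3: derive deriv(g,i) via R3 from deriv(g,f), deriv(f,i)
round 3: derive deriv(h,g) via R3 from deriv(h,a), deriv(a,g)
round 3: derive deriv(i,g) via R3 from deriv(i,a), deriv(a,g)
round 4: derive span(a,c) via R1 from span(a,h), parent(h,c)
round 4: derive span(a,i) via R1 from span(a,h), parent(h,i)
round 4: derive span(g,e) via R1 from span(g,i), parent(i,e)
round 4: derive deriv(a,e) via R3 from deriv(a,f), deriv(f,e)
round 5: derive span(a,e) via R1 from span(a,i), parent(i,e)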